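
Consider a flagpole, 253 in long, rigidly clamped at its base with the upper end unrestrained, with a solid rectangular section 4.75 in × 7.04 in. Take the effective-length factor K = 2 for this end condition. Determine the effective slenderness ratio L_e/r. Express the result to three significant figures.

λ ≈ 369

Buckling occurs about the weak axis: I_min = h·b³/12 with b = 4.75 in (the shorter side).
I_min = 7.04×4.75³/12 = 62.87 in⁴
A = 33.44 in²;  r_min = √(I/A) = √(62.87/33.44) = 1.371 in
L_e = K·L = 2 × 253 = 506.0 in
λ = L_e / r_min = 506.00 / 1.371 = 369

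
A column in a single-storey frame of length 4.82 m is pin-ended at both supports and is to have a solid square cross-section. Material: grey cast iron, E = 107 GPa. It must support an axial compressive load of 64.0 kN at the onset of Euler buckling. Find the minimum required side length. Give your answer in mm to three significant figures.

a ≈ 64.1 mm

L_e = K·L = 1 × 4.82 = 4.820 m
Required I = P_cr·L_e²/(π²E) = 6.400×10^4 × 4.820² / (π² × 1.07×10^11) = 1.408×10^-6 m⁴
I_req = 1.408×10^6 mm⁴
Solid square: I = a⁴/12  ⇒  a = (12I)^(1/4) = (12×1.408×10^6)^(1/4) = 64.1 mm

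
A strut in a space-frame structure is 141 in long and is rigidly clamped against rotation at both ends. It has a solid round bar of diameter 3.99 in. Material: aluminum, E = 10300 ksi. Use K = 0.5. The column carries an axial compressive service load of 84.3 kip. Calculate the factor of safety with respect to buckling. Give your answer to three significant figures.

n ≈ 3.02

I = πd⁴/64 = π×3.99⁴/64 = 12.44 in⁴
Effective length L_e = K·L = 0.5 × 141 = 70.50 in
P_cr = π²EI / L_e² = π² × 10300×10³ × 12.44 / 70.50² = 2.545×10^5 lb
Factor of safety n = P_cr / P = 254.46 / 84.3 = 3.02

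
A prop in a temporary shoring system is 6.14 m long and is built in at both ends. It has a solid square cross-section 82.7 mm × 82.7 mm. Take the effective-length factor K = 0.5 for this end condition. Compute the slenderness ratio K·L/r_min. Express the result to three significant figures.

For a square r = a/√12 = 82.7/√12 = 23.87 mm
L_e = K·L = 0.5 × 6.14 m = 3.070 m = 3070.0 mm
λ = L_e / r_min = 3070.0 / 23.87 = 129

λ ≈ 129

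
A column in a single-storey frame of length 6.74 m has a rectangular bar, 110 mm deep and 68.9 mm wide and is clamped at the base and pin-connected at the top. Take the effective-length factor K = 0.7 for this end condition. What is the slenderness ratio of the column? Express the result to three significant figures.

For a rectangle r_min = b/√12 = 68.9/√12 = 19.89 mm
L_e = K·L = 0.7 × 6.74 m = 4.718 m = 4718.0 mm
λ = L_e / r_min = 4718.0 / 19.89 = 237

λ ≈ 237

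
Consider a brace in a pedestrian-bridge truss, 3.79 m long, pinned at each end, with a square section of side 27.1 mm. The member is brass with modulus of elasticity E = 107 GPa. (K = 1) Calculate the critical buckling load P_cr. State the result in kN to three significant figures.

I = a⁴/12 = 27.1⁴/12 = 4.495×10^4 mm⁴
I = 4.495×10^4 mm⁴ = 4.495×10^-8 m⁴
Effective length L_e = K·L = 1 × 3.79 = 3.790 m
P_cr = π²EI / L_e² = π² × 107×10⁹ × 4.495×10^-8 / 3.790² = 3.304×10^3 N

P_cr ≈ 3.30 kN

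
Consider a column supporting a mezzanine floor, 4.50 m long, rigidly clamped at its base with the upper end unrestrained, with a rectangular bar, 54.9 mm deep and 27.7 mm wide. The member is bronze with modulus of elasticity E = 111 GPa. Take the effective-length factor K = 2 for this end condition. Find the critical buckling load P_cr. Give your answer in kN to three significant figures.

Buckling occurs about the weak axis: I_min = h·b³/12 with b = 27.7 mm (the shorter side).
I_min = 54.9×27.7³/12 = 9.724×10^4 mm⁴
I = 9.724×10^4 mm⁴ = 9.724×10^-8 m⁴
Effective length L_e = K·L = 2 × 4.50 = 9.000 m
P_cr = π²EI / L_e² = π² × 111×10⁹ × 9.724×10^-8 / 9.000² = 1.315×10^3 N

P_cr ≈ 1.32 kN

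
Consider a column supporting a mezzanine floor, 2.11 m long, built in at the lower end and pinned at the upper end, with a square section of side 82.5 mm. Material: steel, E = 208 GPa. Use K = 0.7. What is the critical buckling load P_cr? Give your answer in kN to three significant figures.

I = a⁴/12 = 82.5⁴/12 = 3.860×10^6 mm⁴
I = 3.860×10^6 mm⁴ = 3.860×10^-6 m⁴
Effective length L_e = K·L = 0.7 × 2.11 = 1.477 m
P_cr = π²EI / L_e² = π² × 208×10⁹ × 3.860×10^-6 / 1.477² = 3.633×10^6 N

P_cr ≈ 3630 kN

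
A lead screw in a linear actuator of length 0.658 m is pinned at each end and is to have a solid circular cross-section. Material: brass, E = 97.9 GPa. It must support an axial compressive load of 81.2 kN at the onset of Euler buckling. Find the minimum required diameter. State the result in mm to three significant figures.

d ≈ 29.3 mm

L_e = K·L = 1 × 0.658 = 0.6580 m
Required I = P_cr·L_e²/(π²E) = 8.120×10^4 × 0.6580² / (π² × 9.79×10^10) = 3.639×10^-8 m⁴
I_req = 3.639×10^4 mm⁴
Solid circle: I = πd⁴/64  ⇒  d = (64I/π)^(1/4) = (64×3.639×10^4/π)^(1/4) = 29.3 mm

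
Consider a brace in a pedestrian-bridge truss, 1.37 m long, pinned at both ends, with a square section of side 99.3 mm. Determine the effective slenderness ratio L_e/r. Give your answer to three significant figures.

λ ≈ 47.8

For a square r = a/√12 = 99.3/√12 = 28.67 mm
L_e = K·L = 1 × 1.37 m = 1.370 m = 1370.0 mm
λ = L_e / r_min = 1370.0 / 28.67 = 47.8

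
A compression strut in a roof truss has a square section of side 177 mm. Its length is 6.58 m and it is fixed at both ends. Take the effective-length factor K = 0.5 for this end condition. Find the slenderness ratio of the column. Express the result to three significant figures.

λ ≈ 64.4

I = a⁴/12 = 177⁴/12 = 8.179×10^7 mm⁴
A = 3.133×10^4 mm²;  r_min = √(I/A) = √(8.179×10^7/3.133×10^4) = 51.10 mm
L_e = K·L = 0.5 × 6.58 m = 3.290 m = 3290.0 mm
λ = L_e / r_min = 3290.0 / 51.10 = 64.4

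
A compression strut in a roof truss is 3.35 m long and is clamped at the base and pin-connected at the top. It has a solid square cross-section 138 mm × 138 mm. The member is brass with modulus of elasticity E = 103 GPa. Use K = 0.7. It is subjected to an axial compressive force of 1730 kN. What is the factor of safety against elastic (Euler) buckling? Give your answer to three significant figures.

I = a⁴/12 = 138⁴/12 = 3.022×10^7 mm⁴
I = 3.022×10^7 mm⁴ = 3.022×10^-5 m⁴
Effective length L_e = K·L = 0.7 × 3.35 = 2.345 m
P_cr = π²EI / L_e² = π² × 103×10⁹ × 3.022×10^-5 / 2.345² = 5.587×10^6 N
Factor of safety n = P_cr / P = 5587.1 / 1730 = 3.23

n ≈ 3.23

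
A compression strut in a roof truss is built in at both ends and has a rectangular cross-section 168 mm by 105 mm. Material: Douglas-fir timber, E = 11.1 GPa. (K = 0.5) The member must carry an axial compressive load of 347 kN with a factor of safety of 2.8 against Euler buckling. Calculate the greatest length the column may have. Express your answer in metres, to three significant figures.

Buckling occurs about the weak axis: I_min = h·b³/12 with b = 105 mm (the shorter side).
I_min = 168×105³/12 = 1.621×10^7 mm⁴
I = 1.621×10^-5 m⁴
Required critical load P_cr = n·P = 2.8 × 347 = 971.6 kN = 9.716×10^5 N
From P_cr = π²EI/(K·L)²:  L = (1/K)·√(π²EI/P_cr) = (1/0.5)·√(π²×1.11×10^10×1.621×10^-5/9.716×10^5)
L = 2.70 m

L_max ≈ 2.70 m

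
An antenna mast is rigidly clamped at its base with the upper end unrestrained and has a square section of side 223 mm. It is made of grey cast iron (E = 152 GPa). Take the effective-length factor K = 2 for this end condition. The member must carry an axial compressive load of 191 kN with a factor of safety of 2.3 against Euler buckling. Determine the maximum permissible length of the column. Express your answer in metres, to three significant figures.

L_max ≈ 13.3 m

I = a⁴/12 = 223⁴/12 = 2.061×10^8 mm⁴
I = 2.061×10^-4 m⁴
Required critical load P_cr = n·P = 2.3 × 191 = 439.3 kN = 4.393×10^5 N
From P_cr = π²EI/(K·L)²:  L = (1/K)·√(π²EI/P_cr) = (1/2)·√(π²×1.52×10^11×2.061×10^-4/4.393×10^5)
L = 13.3 m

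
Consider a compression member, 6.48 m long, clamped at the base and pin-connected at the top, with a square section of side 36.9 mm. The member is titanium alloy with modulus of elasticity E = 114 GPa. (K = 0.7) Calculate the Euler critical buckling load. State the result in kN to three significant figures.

P_cr ≈ 8.45 kN

I = a⁴/12 = 36.9⁴/12 = 1.545×10^5 mm⁴
I = 1.545×10^5 mm⁴ = 1.545×10^-7 m⁴
Effective length L_e = K·L = 0.7 × 6.48 = 4.536 m
P_cr = π²EI / L_e² = π² × 114×10⁹ × 1.545×10^-7 / 4.536² = 8.449×10^3 N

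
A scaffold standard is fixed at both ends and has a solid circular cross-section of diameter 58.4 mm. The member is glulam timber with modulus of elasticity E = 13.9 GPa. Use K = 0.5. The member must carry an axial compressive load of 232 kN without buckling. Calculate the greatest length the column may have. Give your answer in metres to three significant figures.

L_max ≈ 1.16 m

I = πd⁴/64 = π×58.4⁴/64 = 5.710×10^5 mm⁴
I = 5.710×10^-7 m⁴
At the buckling limit P_cr = P = 2.320×10^5 N
From P_cr = π²EI/(K·L)²:  L = (1/K)·√(π²EI/P_cr) = (1/0.5)·√(π²×1.39×10^10×5.710×10^-7/2.320×10^5)
L = 1.16 m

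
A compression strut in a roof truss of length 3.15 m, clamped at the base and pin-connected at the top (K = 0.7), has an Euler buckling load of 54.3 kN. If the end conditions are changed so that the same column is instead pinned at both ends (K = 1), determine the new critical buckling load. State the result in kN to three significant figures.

P_cr ∝ 1/K², so P_cr,new = P_cr,old × (K_old/K_new)² = 54.3 × (0.7/1)²
= 54.3 × 0.4900 = 26.6 kN

P_cr ≈ 26.6 kN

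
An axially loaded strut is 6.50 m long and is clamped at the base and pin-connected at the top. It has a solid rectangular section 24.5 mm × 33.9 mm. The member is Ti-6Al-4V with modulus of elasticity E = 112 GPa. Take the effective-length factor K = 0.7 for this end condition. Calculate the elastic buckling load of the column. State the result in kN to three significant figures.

P_cr ≈ 2.22 kN

Buckling occurs about the weak axis: I_min = h·b³/12 with b = 24.5 mm (the shorter side).
I_min = 33.9×24.5³/12 = 4.154×10^4 mm⁴
I = 4.154×10^4 mm⁴ = 4.154×10^-8 m⁴
Effective length L_e = K·L = 0.7 × 6.50 = 4.550 m
P_cr = π²EI / L_e² = π² × 112×10⁹ × 4.154×10^-8 / 4.550² = 2.218×10^3 N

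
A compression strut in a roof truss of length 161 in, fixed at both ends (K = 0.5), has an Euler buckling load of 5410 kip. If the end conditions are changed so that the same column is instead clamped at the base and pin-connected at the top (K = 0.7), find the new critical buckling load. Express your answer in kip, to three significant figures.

P_cr ∝ 1/K², so P_cr,new = P_cr,old × (K_old/K_new)² = 5410 × (0.5/0.7)²
= 5410 × 0.5102 = 2760 kip

P_cr ≈ 2760 kip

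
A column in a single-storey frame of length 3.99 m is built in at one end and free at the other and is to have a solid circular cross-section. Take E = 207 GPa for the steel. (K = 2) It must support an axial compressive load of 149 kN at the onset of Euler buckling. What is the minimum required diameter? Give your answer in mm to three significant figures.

L_e = K·L = 2 × 3.99 = 7.980 m
Required I = P_cr·L_e²/(π²E) = 1.490×10^5 × 7.980² / (π² × 2.07×10^11) = 4.644×10^-6 m⁴
I_req = 4.644×10^6 mm⁴
Solid circle: I = πd⁴/64  ⇒  d = (64I/π)^(1/4) = (64×4.644×10^6/π)^(1/4) = 98.6 mm

d ≈ 98.6 mm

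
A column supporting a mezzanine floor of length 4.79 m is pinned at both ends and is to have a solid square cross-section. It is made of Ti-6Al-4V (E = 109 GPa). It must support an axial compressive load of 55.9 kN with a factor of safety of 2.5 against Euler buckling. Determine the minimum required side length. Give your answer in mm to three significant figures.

a ≈ 77.3 mm

Required P_cr = n·P = 2.5 × 55.9 = 139.8 kN
L_e = K·L = 1 × 4.79 = 4.790 m
Required I = P_cr·L_e²/(π²E) = 1.397×10^5 × 4.790² / (π² × 1.09×10^11) = 2.981×10^-6 m⁴
I_req = 2.981×10^6 mm⁴
Solid square: I = a⁴/12  ⇒  a = (12I)^(1/4) = (12×2.981×10^6)^(1/4) = 77.3 mm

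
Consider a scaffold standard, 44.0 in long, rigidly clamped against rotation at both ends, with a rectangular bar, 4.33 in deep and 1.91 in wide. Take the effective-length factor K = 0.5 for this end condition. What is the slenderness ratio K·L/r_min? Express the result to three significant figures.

For a rectangle r_min = b/√12 = 1.91/√12 = 0.5514 in
L_e = K·L = 0.5 × 44.0 = 22.00 in
λ = L_e / r_min = 22.000 / 0.5514 = 39.9

λ ≈ 39.9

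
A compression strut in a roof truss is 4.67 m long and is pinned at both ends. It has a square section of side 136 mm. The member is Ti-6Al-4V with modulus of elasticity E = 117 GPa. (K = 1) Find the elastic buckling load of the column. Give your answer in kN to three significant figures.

P_cr ≈ 1510 kN

I = a⁴/12 = 136⁴/12 = 2.851×10^7 mm⁴
I = 2.851×10^7 mm⁴ = 2.851×10^-5 m⁴
Effective length L_e = K·L = 1 × 4.67 = 4.670 m
P_cr = π²EI / L_e² = π² × 117×10⁹ × 2.851×10^-5 / 4.670² = 1.509×10^6 N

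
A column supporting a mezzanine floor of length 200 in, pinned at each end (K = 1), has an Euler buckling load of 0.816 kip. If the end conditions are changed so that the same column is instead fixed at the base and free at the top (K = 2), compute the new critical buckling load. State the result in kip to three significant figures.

P_cr ∝ 1/K², so P_cr,new = P_cr,old × (K_old/K_new)² = 0.816 × (1/2)²
= 0.816 × 0.2500 = 0.204 kip

P_cr ≈ 0.204 kip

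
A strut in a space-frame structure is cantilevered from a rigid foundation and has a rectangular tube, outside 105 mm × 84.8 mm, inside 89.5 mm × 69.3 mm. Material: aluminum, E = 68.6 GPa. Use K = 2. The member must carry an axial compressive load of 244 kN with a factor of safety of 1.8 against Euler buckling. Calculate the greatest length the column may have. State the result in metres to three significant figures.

Weak-axis I_min = (h_o·b_o³ − h_i·b_i³)/12 with b_o = 84.8, b_i = 69.30 mm (shorter outer/inner sides).
I_min = (105×84.8³ − 89.50×69.30³)/12 = 2.854×10^6 mm⁴
I = 2.854×10^-6 m⁴
Required critical load P_cr = n·P = 1.8 × 244 = 439.2 kN = 4.392×10^5 N
From P_cr = π²EI/(K·L)²:  L = (1/K)·√(π²EI/P_cr) = (1/2)·√(π²×6.86×10^10×2.854×10^-6/4.392×10^5)
L = 1.05 m

L_max ≈ 1.05 m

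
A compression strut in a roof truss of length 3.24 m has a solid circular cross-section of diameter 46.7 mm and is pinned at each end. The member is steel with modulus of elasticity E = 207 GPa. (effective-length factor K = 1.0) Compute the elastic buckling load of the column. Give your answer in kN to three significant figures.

I = πd⁴/64 = π×46.7⁴/64 = 2.335×10^5 mm⁴
I = 2.335×10^5 mm⁴ = 2.335×10^-7 m⁴
Effective length L_e = K·L = 1 × 3.24 = 3.240 m
P_cr = π²EI / L_e² = π² × 207×10⁹ × 2.335×10^-7 / 3.240² = 4.544×10^4 N

P_cr ≈ 45.4 kN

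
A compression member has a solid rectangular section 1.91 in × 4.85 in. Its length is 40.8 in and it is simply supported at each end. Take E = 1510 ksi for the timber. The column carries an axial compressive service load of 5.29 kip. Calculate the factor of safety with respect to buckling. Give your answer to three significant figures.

n ≈ 4.77

Buckling occurs about the weak axis: I_min = h·b³/12 with b = 1.91 in (the shorter side).
I_min = 4.85×1.91³/12 = 2.816 in⁴
Effective length L_e = K·L = 1 × 40.8 = 40.80 in
P_cr = π²EI / L_e² = π² × 1510×10³ × 2.816 / 40.80² = 2.521×10^4 lb
Factor of safety n = P_cr / P = 25.213 / 5.29 = 4.77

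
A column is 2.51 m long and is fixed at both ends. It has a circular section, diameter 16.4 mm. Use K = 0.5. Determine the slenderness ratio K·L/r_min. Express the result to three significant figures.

λ ≈ 306

For a solid circle r = d/4 = 16.4/4 = 4.100 mm
L_e = K·L = 0.5 × 2.51 m = 1.255 m = 1255.0 mm
λ = L_e / r_min = 1255.0 / 4.100 = 306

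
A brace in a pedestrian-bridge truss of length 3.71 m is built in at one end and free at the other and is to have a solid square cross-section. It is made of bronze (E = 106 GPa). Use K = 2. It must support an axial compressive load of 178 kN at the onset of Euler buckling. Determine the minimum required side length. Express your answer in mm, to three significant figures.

L_e = K·L = 2 × 3.71 = 7.420 m
Required I = P_cr·L_e²/(π²E) = 1.780×10^5 × 7.420² / (π² × 1.06×10^11) = 9.367×10^-6 m⁴
I_req = 9.367×10^6 mm⁴
Solid square: I = a⁴/12  ⇒  a = (12I)^(1/4) = (12×9.367×10^6)^(1/4) = 103 mm

a ≈ 103 mm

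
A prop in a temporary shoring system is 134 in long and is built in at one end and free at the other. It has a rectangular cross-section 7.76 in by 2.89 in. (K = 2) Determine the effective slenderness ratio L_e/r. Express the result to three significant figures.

λ ≈ 321

Buckling occurs about the weak axis: I_min = h·b³/12 with b = 2.89 in (the shorter side).
I_min = 7.76×2.89³/12 = 15.61 in⁴
A = 22.43 in²;  r_min = √(I/A) = √(15.61/22.43) = 0.8343 in
L_e = K·L = 2 × 134 = 268.0 in
λ = L_e / r_min = 268.00 / 0.8343 = 321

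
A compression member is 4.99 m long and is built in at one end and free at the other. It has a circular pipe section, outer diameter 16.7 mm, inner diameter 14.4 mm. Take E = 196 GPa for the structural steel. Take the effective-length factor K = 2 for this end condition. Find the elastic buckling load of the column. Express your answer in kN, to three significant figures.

d_o = 16.7 mm, d_i = 14.4 mm
I = π(d_o⁴ − d_i⁴)/64 = π(16.7⁴ − 14.40⁴)/64 = 1.707×10^3 mm⁴
I = 1.707×10^3 mm⁴ = 1.707×10^-9 m⁴
Effective length L_e = K·L = 2 × 4.99 = 9.980 m
P_cr = π²EI / L_e² = π² × 196×10⁹ × 1.707×10^-9 / 9.980² = 33.16 N

P_cr ≈ 0.0332 kN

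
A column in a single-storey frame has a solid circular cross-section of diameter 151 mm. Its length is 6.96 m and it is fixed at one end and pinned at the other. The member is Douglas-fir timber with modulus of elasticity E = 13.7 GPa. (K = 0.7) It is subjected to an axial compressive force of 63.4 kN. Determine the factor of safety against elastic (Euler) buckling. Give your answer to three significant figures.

I = πd⁴/64 = π×151⁴/64 = 2.552×10^7 mm⁴
I = 2.552×10^7 mm⁴ = 2.552×10^-5 m⁴
Effective length L_e = K·L = 0.7 × 6.96 = 4.872 m
P_cr = π²EI / L_e² = π² × 13.7×10⁹ × 2.552×10^-5 / 4.872² = 1.454×10^5 N
Factor of safety n = P_cr / P = 145.37 / 63.4 = 2.29

n ≈ 2.29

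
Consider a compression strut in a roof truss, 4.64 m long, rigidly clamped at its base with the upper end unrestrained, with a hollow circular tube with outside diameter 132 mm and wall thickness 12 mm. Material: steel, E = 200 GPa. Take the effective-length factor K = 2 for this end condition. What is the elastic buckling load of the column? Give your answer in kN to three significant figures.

Inner diameter d_i = 132 − 2×12 = 108.0 mm
I = π(d_o⁴ − d_i⁴)/64 = π(132⁴ − 108.0⁴)/64 = 8.224×10^6 mm⁴
I = 8.224×10^6 mm⁴ = 8.224×10^-6 m⁴
Effective length L_e = K·L = 2 × 4.64 = 9.280 m
P_cr = π²EI / L_e² = π² × 200×10⁹ × 8.224×10^-6 / 9.280² = 1.885×10^5 N

P_cr ≈ 189 kN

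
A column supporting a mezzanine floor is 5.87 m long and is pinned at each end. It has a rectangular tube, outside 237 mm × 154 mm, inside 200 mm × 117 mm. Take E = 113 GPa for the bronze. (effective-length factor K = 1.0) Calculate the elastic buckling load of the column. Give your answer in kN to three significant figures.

P_cr ≈ 1470 kN

Weak-axis I_min = (h_o·b_o³ − h_i·b_i³)/12 with b_o = 154, b_i = 117.0 mm (shorter outer/inner sides).
I_min = (237×154³ − 200.0×117.0³)/12 = 4.544×10^7 mm⁴
I = 4.544×10^7 mm⁴ = 4.544×10^-5 m⁴
Effective length L_e = K·L = 1 × 5.87 = 5.870 m
P_cr = π²EI / L_e² = π² × 113×10⁹ × 4.544×10^-5 / 5.870² = 1.471×10^6 N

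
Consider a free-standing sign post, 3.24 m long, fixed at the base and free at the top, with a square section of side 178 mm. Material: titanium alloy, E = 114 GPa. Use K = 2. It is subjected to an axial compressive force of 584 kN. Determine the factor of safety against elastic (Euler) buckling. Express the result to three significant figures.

I = a⁴/12 = 178⁴/12 = 8.366×10^7 mm⁴
I = 8.366×10^7 mm⁴ = 8.366×10^-5 m⁴
Effective length L_e = K·L = 2 × 3.24 = 6.480 m
P_cr = π²EI / L_e² = π² × 114×10⁹ × 8.366×10^-5 / 6.480² = 2.242×10^6 N
Factor of safety n = P_cr / P = 2241.6 / 584 = 3.84

n ≈ 3.84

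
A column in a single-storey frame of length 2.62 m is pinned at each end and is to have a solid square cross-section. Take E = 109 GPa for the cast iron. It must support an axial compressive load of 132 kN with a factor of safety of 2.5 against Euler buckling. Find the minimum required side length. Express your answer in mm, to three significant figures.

Required P_cr = n·P = 2.5 × 132 = 330.0 kN
L_e = K·L = 1 × 2.62 = 2.620 m
Required I = P_cr·L_e²/(π²E) = 3.300×10^5 × 2.620² / (π² × 1.09×10^11) = 2.106×10^-6 m⁴
I_req = 2.106×10^6 mm⁴
Solid square: I = a⁴/12  ⇒  a = (12I)^(1/4) = (12×2.106×10^6)^(1/4) = 70.9 mm

a ≈ 70.9 mm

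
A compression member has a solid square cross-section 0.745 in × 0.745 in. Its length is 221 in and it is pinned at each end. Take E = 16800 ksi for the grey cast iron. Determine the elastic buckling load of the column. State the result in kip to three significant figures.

P_cr ≈ 0.0872 kip

I = a⁴/12 = 0.745⁴/12 = 2.567×10^-2 in⁴
Effective length L_e = K·L = 1 × 221 = 221.0 in
P_cr = π²EI / L_e² = π² × 16800×10³ × 2.567×10^-2 / 221.0² = 87.15 lb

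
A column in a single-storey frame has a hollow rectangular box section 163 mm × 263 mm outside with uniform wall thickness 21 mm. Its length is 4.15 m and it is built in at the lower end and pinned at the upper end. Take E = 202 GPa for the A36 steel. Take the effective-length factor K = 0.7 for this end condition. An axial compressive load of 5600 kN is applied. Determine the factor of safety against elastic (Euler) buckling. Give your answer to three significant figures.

Inner dimensions: h_i = 263 − 2×21 = 221.0 mm, b_i = 163 − 2×21 = 121.0 mm
Weak-axis I_min = (h_o·b_o³ − h_i·b_i³)/12 with b_o = 163, b_i = 121.0 mm (shorter outer/inner sides).
I_min = (263×163³ − 221.0×121.0³)/12 = 6.229×10^7 mm⁴
I = 6.229×10^7 mm⁴ = 6.229×10^-5 m⁴
Effective length L_e = K·L = 0.7 × 4.15 = 2.905 m
P_cr = π²EI / L_e² = π² × 202×10⁹ × 6.229×10^-5 / 2.905² = 1.472×10^7 N
Factor of safety n = P_cr / P = 14715 / 5600 = 2.63

n ≈ 2.63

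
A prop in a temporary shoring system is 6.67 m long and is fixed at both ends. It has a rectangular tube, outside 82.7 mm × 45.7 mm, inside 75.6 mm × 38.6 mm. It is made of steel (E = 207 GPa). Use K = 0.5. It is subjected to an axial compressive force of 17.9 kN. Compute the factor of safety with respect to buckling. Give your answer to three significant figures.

n ≈ 3.03

Weak-axis I_min = (h_o·b_o³ − h_i·b_i³)/12 with b_o = 45.7, b_i = 38.60 mm (shorter outer/inner sides).
I_min = (82.7×45.7³ − 75.60×38.60³)/12 = 2.954×10^5 mm⁴
I = 2.954×10^5 mm⁴ = 2.954×10^-7 m⁴
Effective length L_e = K·L = 0.5 × 6.67 = 3.335 m
P_cr = π²EI / L_e² = π² × 207×10⁹ × 2.954×10^-7 / 3.335² = 5.427×10^4 N
Factor of safety n = P_cr / P = 54.268 / 17.9 = 3.03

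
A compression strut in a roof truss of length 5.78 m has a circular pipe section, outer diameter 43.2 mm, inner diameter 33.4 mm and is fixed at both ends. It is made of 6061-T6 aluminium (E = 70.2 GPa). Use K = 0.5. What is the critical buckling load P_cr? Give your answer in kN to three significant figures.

P_cr ≈ 9.11 kN

d_o = 43.2 mm, d_i = 33.4 mm
I = π(d_o⁴ − d_i⁴)/64 = π(43.2⁴ − 33.40⁴)/64 = 1.099×10^5 mm⁴
I = 1.099×10^5 mm⁴ = 1.099×10^-7 m⁴
Effective length L_e = K·L = 0.5 × 5.78 = 2.890 m
P_cr = π²EI / L_e² = π² × 70.2×10⁹ × 1.099×10^-7 / 2.890² = 9.115×10^3 N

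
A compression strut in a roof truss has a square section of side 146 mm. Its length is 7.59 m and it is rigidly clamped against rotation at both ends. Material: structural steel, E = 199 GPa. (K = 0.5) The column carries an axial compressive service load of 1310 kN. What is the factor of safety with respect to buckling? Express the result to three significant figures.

n ≈ 3.94

I = a⁴/12 = 146⁴/12 = 3.786×10^7 mm⁴
I = 3.786×10^7 mm⁴ = 3.786×10^-5 m⁴
Effective length L_e = K·L = 0.5 × 7.59 = 3.795 m
P_cr = π²EI / L_e² = π² × 199×10⁹ × 3.786×10^-5 / 3.795² = 5.164×10^6 N
Factor of safety n = P_cr / P = 5163.7 / 1310 = 3.94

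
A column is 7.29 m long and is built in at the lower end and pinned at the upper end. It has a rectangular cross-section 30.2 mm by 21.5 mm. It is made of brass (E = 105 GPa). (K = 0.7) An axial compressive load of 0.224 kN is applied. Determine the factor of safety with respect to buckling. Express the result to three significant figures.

Buckling occurs about the weak axis: I_min = h·b³/12 with b = 21.5 mm (the shorter side).
I_min = 30.2×21.5³/12 = 2.501×10^4 mm⁴
I = 2.501×10^4 mm⁴ = 2.501×10^-8 m⁴
Effective length L_e = K·L = 0.7 × 7.29 = 5.103 m
P_cr = π²EI / L_e² = π² × 105×10⁹ × 2.501×10^-8 / 5.103² = 995.4 N
Factor of safety n = P_cr / P = 0.99536 / 0.224 = 4.44

n ≈ 4.44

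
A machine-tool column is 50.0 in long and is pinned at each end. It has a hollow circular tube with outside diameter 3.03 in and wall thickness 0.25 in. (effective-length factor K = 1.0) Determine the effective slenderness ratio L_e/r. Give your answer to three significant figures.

Inner diameter d_i = 3.03 − 2×0.25 = 2.530 in
I = π(d_o⁴ − d_i⁴)/64 = π(3.03⁴ − 2.530⁴)/64 = 2.126 in⁴
A = 2.183 in²;  r_min = √(I/A) = √(2.126/2.183) = 0.9868 in
L_e = K·L = 1 × 50.0 = 50.00 in
λ = L_e / r_min = 50.000 / 0.9868 = 50.7

λ ≈ 50.7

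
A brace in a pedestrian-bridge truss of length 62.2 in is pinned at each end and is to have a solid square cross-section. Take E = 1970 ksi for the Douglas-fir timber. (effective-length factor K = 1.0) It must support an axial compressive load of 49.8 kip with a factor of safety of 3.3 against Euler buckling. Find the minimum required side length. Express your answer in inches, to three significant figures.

Required P_cr = n·P = 3.3 × 49.8 = 164.3 kip
L_e = K·L = 1 × 62.2 = 62.20 in
Required I = P_cr·L_e²/(π²E) = 1.643×10^5 × 62.20² / (π² × 1.97×10^6) = 32.70 in⁴
Solid square: I = a⁴/12  ⇒  a = (12I)^(1/4) = (12×32.70)^(1/4) = 4.45 in

a ≈ 4.45 in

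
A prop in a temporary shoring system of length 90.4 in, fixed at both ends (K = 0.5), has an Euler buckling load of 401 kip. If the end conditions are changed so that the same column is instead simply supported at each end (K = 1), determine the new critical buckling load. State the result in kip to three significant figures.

P_cr ≈ 100 kip

P_cr ∝ 1/K², so P_cr,new = P_cr,old × (K_old/K_new)² = 401 × (0.5/1)²
= 401 × 0.2500 = 100 kip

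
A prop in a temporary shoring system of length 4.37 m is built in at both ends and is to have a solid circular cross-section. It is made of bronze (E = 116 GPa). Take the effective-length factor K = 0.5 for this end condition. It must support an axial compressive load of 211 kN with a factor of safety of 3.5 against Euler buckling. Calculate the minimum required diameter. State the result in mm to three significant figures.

Required P_cr = n·P = 3.5 × 211 = 738.5 kN
L_e = K·L = 0.5 × 4.37 = 2.185 m
Required I = P_cr·L_e²/(π²E) = 7.385×10^5 × 2.185² / (π² × 1.16×10^11) = 3.080×10^-6 m⁴
I_req = 3.080×10^6 mm⁴
Solid circle: I = πd⁴/64  ⇒  d = (64I/π)^(1/4) = (64×3.080×10^6/π)^(1/4) = 89.0 mm

d ≈ 89.0 mm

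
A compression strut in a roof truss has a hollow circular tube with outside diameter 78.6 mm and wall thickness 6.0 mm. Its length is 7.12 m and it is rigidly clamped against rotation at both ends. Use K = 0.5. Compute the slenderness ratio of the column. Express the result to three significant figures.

Inner diameter d_i = 78.6 − 2×6.0 = 66.60 mm
I = π(d_o⁴ − d_i⁴)/64 = π(78.6⁴ − 66.60⁴)/64 = 9.078×10^5 mm⁴
A = 1.368×10^3 mm²;  r_min = √(I/A) = √(9.078×10^5/1.368×10^3) = 25.76 mm
L_e = K·L = 0.5 × 7.12 m = 3.560 m = 3560.0 mm
λ = L_e / r_min = 3560.0 / 25.76 = 138

λ ≈ 138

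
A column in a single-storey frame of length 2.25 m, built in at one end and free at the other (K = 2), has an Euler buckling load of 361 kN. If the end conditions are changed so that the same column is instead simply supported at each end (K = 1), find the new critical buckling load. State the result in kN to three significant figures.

P_cr ∝ 1/K², so P_cr,new = P_cr,old × (K_old/K_new)² = 361 × (2/1)²
= 361 × 4.000 = 1440 kN

P_cr ≈ 1440 kN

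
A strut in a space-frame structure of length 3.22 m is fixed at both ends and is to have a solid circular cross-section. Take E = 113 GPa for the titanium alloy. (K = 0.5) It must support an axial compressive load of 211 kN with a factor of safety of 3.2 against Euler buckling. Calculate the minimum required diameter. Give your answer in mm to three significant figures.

Required P_cr = n·P = 3.2 × 211 = 675.2 kN
L_e = K·L = 0.5 × 3.22 = 1.610 m
Required I = P_cr·L_e²/(π²E) = 6.752×10^5 × 1.610² / (π² × 1.13×10^11) = 1.569×10^-6 m⁴
I_req = 1.569×10^6 mm⁴
Solid circle: I = πd⁴/64  ⇒  d = (64I/π)^(1/4) = (64×1.569×10^6/π)^(1/4) = 75.2 mm

d ≈ 75.2 mm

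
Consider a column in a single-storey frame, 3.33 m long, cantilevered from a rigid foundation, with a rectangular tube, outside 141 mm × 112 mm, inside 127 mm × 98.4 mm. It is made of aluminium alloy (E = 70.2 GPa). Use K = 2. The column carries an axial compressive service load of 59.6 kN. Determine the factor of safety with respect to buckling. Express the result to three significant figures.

Weak-axis I_min = (h_o·b_o³ − h_i·b_i³)/12 with b_o = 112, b_i = 98.40 mm (shorter outer/inner sides).
I_min = (141×112³ − 127.0×98.40³)/12 = 6.424×10^6 mm⁴
I = 6.424×10^6 mm⁴ = 6.424×10^-6 m⁴
Effective length L_e = K·L = 2 × 3.33 = 6.660 m
P_cr = π²EI / L_e² = π² × 70.2×10⁹ × 6.424×10^-6 / 6.660² = 1.004×10^5 N
Factor of safety n = P_cr / P = 100.35 / 59.6 = 1.68

n ≈ 1.68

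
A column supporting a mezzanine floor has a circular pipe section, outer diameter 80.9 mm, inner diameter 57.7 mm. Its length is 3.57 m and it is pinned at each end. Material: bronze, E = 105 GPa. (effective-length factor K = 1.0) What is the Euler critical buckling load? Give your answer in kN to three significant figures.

P_cr ≈ 127 kN

d_o = 80.9 mm, d_i = 57.7 mm
I = π(d_o⁴ − d_i⁴)/64 = π(80.9⁴ − 57.70⁴)/64 = 1.559×10^6 mm⁴
I = 1.559×10^6 mm⁴ = 1.559×10^-6 m⁴
Effective length L_e = K·L = 1 × 3.57 = 3.570 m
P_cr = π²EI / L_e² = π² × 105×10⁹ × 1.559×10^-6 / 3.570² = 1.267×10^5 N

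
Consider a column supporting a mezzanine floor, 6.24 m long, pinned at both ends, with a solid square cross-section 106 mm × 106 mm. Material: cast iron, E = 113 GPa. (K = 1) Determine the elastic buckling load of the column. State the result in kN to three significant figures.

I = a⁴/12 = 106⁴/12 = 1.052×10^7 mm⁴
I = 1.052×10^7 mm⁴ = 1.052×10^-5 m⁴
Effective length L_e = K·L = 1 × 6.24 = 6.240 m
P_cr = π²EI / L_e² = π² × 113×10⁹ × 1.052×10^-5 / 6.240² = 3.013×10^5 N

P_cr ≈ 301 kN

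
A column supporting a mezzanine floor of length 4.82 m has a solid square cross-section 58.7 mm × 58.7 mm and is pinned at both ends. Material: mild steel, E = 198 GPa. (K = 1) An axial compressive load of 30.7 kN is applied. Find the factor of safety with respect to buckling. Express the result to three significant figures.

n ≈ 2.71

I = a⁴/12 = 58.7⁴/12 = 9.894×10^5 mm⁴
I = 9.894×10^5 mm⁴ = 9.894×10^-7 m⁴
Effective length L_e = K·L = 1 × 4.82 = 4.820 m
P_cr = π²EI / L_e² = π² × 198×10⁹ × 9.894×10^-7 / 4.820² = 8.322×10^4 N
Factor of safety n = P_cr / P = 83.223 / 30.7 = 2.71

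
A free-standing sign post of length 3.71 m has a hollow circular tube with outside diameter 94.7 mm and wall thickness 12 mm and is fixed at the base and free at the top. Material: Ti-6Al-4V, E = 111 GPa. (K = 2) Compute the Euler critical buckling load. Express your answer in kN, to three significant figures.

P_cr ≈ 54.2 kN

Inner diameter d_i = 94.7 − 2×12 = 70.70 mm
I = π(d_o⁴ − d_i⁴)/64 = π(94.7⁴ − 70.70⁴)/64 = 2.721×10^6 mm⁴
I = 2.721×10^6 mm⁴ = 2.721×10^-6 m⁴
Effective length L_e = K·L = 2 × 3.71 = 7.420 m
P_cr = π²EI / L_e² = π² × 111×10⁹ × 2.721×10^-6 / 7.420² = 5.415×10^4 N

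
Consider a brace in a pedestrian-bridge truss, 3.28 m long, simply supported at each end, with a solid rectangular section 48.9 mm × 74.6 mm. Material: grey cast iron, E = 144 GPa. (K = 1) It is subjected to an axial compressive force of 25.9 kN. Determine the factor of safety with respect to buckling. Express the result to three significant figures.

n ≈ 3.71

Buckling occurs about the weak axis: I_min = h·b³/12 with b = 48.9 mm (the shorter side).
I_min = 74.6×48.9³/12 = 7.269×10^5 mm⁴
I = 7.269×10^5 mm⁴ = 7.269×10^-7 m⁴
Effective length L_e = K·L = 1 × 3.28 = 3.280 m
P_cr = π²EI / L_e² = π² × 144×10⁹ × 7.269×10^-7 / 3.280² = 9.603×10^4 N
Factor of safety n = P_cr / P = 96.028 / 25.9 = 3.71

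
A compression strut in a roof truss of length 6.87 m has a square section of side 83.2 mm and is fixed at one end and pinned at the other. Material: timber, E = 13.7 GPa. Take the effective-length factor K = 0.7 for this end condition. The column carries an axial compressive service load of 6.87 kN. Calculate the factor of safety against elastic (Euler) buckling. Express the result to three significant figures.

n ≈ 3.40

I = a⁴/12 = 83.2⁴/12 = 3.993×10^6 mm⁴
I = 3.993×10^6 mm⁴ = 3.993×10^-6 m⁴
Effective length L_e = K·L = 0.7 × 6.87 = 4.809 m
P_cr = π²EI / L_e² = π² × 13.7×10⁹ × 3.993×10^-6 / 4.809² = 2.335×10^4 N
Factor of safety n = P_cr / P = 23.347 / 6.87 = 3.40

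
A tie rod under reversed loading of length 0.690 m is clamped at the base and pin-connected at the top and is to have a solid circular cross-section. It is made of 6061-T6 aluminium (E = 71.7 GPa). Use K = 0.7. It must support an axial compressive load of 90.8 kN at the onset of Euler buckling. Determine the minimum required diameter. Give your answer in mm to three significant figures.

d ≈ 27.9 mm

L_e = K·L = 0.7 × 0.690 = 0.4830 m
Required I = P_cr·L_e²/(π²E) = 9.080×10^4 × 0.4830² / (π² × 7.17×10^10) = 2.993×10^-8 m⁴
I_req = 2.993×10^4 mm⁴
Solid circle: I = πd⁴/64  ⇒  d = (64I/π)^(1/4) = (64×2.993×10^4/π)^(1/4) = 27.9 mm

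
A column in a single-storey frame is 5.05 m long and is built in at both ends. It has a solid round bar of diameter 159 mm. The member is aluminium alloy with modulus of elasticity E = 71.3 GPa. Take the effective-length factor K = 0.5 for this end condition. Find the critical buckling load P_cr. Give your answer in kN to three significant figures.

I = πd⁴/64 = π×159⁴/64 = 3.137×10^7 mm⁴
I = 3.137×10^7 mm⁴ = 3.137×10^-5 m⁴
Effective length L_e = K·L = 0.5 × 5.05 = 2.525 m
P_cr = π²EI / L_e² = π² × 71.3×10⁹ × 3.137×10^-5 / 2.525² = 3.463×10^6 N

P_cr ≈ 3460 kN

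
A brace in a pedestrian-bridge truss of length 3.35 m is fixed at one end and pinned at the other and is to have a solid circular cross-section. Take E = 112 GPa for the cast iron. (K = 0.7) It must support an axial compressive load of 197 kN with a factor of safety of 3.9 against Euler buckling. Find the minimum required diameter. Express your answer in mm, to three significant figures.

d ≈ 93.9 mm

Required P_cr = n·P = 3.9 × 197 = 768.3 kN
L_e = K·L = 0.7 × 3.35 = 2.345 m
Required I = P_cr·L_e²/(π²E) = 7.683×10^5 × 2.345² / (π² × 1.12×10^11) = 3.822×10^-6 m⁴
I_req = 3.822×10^6 mm⁴
Solid circle: I = πd⁴/64  ⇒  d = (64I/π)^(1/4) = (64×3.822×10^6/π)^(1/4) = 93.9 mm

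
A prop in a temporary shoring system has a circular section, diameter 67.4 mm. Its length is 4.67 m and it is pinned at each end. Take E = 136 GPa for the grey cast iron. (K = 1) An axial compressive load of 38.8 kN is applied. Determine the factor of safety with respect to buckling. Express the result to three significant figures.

n ≈ 1.61

I = πd⁴/64 = π×67.4⁴/64 = 1.013×10^6 mm⁴
I = 1.013×10^6 mm⁴ = 1.013×10^-6 m⁴
Effective length L_e = K·L = 1 × 4.67 = 4.670 m
P_cr = π²EI / L_e² = π² × 136×10⁹ × 1.013×10^-6 / 4.670² = 6.235×10^4 N
Factor of safety n = P_cr / P = 62.347 / 38.8 = 1.61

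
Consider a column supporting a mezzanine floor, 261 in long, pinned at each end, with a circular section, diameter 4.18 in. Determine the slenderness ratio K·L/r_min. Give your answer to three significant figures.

λ ≈ 250

I = πd⁴/64 = π×4.18⁴/64 = 14.99 in⁴
A = 13.72 in²;  r_min = √(I/A) = √(14.99/13.72) = 1.045 in
L_e = K·L = 1 × 261 = 261.0 in
λ = L_e / r_min = 261.00 / 1.045 = 250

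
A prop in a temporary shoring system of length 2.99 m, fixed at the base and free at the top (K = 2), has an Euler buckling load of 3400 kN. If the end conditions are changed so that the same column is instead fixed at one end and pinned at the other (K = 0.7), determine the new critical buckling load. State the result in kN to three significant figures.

P_cr ≈ 27800 kN

P_cr ∝ 1/K², so P_cr,new = P_cr,old × (K_old/K_new)² = 3400 × (2/0.7)²
= 3400 × 8.163 = 27800 kN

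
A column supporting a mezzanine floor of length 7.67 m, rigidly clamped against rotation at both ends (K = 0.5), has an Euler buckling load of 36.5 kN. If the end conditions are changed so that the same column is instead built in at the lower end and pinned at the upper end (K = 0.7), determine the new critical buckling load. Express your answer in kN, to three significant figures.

P_cr ≈ 18.6 kN

P_cr ∝ 1/K², so P_cr,new = P_cr,old × (K_old/K_new)² = 36.5 × (0.5/0.7)²
= 36.5 × 0.5102 = 18.6 kN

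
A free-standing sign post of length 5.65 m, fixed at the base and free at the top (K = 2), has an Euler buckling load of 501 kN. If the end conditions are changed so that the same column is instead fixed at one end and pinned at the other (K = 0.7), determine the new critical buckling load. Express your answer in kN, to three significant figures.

P_cr ∝ 1/K², so P_cr,new = P_cr,old × (K_old/K_new)² = 501 × (2/0.7)²
= 501 × 8.163 = 4090 kN

P_cr ≈ 4090 kN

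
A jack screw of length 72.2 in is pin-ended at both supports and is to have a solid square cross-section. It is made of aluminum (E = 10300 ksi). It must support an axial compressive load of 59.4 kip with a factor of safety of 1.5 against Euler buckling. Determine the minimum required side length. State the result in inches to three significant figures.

a ≈ 2.72 in

Required P_cr = n·P = 1.5 × 59.4 = 89.10 kip
L_e = K·L = 1 × 72.2 = 72.20 in
Required I = P_cr·L_e²/(π²E) = 8.910×10^4 × 72.20² / (π² × 1.03×10^7) = 4.569 in⁴
Solid square: I = a⁴/12  ⇒  a = (12I)^(1/4) = (12×4.569)^(1/4) = 2.72 in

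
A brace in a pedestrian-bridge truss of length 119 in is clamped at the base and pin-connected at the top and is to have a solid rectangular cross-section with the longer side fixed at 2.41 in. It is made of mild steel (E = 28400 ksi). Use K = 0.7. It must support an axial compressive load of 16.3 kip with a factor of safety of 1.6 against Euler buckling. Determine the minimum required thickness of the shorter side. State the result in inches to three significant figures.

b ≈ 1.48 in

Required P_cr = n·P = 1.6 × 16.3 = 26.08 kip
L_e = K·L = 0.7 × 119 = 83.30 in
Required I = P_cr·L_e²/(π²E) = 2.608×10^4 × 83.30² / (π² × 2.84×10^7) = 0.6456 in⁴
Rectangle, weak axis: I_min = h·b³/12 with h = 2.41 in fixed  ⇒  b = (12I/h)^(1/3) = 1.48 in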